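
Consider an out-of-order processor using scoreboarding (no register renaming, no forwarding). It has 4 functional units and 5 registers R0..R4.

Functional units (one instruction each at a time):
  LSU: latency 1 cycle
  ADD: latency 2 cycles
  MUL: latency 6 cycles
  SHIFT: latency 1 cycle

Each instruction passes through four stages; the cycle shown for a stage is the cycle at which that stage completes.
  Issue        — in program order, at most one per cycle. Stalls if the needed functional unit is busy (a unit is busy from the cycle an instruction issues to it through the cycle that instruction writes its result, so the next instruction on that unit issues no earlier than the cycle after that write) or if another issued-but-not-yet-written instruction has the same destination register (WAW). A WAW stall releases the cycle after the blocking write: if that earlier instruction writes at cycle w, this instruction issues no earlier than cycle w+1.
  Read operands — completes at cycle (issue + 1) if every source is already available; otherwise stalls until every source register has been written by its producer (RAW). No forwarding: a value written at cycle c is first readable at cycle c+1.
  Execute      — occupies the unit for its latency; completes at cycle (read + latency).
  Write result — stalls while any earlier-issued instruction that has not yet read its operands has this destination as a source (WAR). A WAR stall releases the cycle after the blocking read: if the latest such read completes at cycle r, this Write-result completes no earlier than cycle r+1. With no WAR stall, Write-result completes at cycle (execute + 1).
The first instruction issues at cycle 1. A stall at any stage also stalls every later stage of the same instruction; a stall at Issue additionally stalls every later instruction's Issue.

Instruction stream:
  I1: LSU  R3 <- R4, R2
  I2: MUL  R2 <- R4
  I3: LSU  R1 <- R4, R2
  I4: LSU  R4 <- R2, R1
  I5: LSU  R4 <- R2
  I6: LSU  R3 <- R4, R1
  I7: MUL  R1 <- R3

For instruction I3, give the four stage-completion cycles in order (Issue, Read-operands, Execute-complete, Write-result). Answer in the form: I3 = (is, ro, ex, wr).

cycle 1: I1→LSU
cycle 2: I1 RO; I2→MUL
cycle 3: I1 EX; I2 RO
cycle 4: I1 WR R3
cycle 5: I3→LSU
cycle 9: I2 EX
cycle 10: I2 WR R2
cycle 11: I3 RO
cycle 12: I3 EX
cycle 13: I3 WR R1
cycle 14: I4→LSU
cycle 15: I4 RO
cycle 16: I4 EX
cycle 17: I4 WR R4
cycle 18: I5→LSU
cycle 19: I5 RO
cycle 20: I5 EX
cycle 21: I5 WR R4
cycle 22: I6→LSU
cycle 23: I6 RO; I7→MUL
cycle 24: I6 EX
cycle 25: I6 WR R3
cycle 26: I7 RO
cycle 32: I7 EX
cycle 33: I7 WR R1

I3 = (5, 11, 12, 13)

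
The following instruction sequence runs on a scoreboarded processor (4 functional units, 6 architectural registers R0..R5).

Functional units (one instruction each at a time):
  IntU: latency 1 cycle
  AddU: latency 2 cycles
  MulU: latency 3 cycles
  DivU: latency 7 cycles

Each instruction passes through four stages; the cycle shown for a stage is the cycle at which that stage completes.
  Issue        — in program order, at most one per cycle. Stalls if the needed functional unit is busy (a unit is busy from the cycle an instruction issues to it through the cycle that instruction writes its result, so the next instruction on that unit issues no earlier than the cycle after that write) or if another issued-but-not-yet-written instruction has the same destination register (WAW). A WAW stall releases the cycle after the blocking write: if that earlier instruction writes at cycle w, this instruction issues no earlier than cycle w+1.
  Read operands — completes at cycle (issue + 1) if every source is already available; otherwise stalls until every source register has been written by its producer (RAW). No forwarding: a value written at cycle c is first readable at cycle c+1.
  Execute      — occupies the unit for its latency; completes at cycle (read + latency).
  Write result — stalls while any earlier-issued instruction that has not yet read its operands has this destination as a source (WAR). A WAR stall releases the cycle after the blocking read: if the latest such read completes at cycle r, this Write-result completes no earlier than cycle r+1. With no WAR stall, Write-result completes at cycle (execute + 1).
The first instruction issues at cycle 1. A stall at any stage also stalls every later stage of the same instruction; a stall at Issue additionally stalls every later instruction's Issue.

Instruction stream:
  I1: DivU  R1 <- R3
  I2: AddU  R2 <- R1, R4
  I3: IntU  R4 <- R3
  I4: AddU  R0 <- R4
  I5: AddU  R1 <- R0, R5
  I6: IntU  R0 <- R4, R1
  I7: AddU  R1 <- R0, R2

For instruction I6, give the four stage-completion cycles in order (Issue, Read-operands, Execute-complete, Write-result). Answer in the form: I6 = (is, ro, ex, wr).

I6 = (21, 25, 26, 27)

1) issue 1, read 2, done 9, write 10
2) issue 2, read 11, done 13, write 14  <RAW R1: wait I1 write@10>
3) issue 3, read 4, done 5, write 12  <WAR R4: wait I2 read@11>
4) issue 15, read 16, done 18, write 19  <struct: AddU busy until I2 writes@14>
5) issue 20, read 21, done 23, write 24  <struct: AddU busy until I4 writes@19>
6) issue 21, read 25, done 26, write 27  <RAW R1: wait I5 write@24>
7) issue 25, read 28, done 30, write 31  <struct: AddU busy until I5 writes@24 / RAW R0: wait I6 write@27>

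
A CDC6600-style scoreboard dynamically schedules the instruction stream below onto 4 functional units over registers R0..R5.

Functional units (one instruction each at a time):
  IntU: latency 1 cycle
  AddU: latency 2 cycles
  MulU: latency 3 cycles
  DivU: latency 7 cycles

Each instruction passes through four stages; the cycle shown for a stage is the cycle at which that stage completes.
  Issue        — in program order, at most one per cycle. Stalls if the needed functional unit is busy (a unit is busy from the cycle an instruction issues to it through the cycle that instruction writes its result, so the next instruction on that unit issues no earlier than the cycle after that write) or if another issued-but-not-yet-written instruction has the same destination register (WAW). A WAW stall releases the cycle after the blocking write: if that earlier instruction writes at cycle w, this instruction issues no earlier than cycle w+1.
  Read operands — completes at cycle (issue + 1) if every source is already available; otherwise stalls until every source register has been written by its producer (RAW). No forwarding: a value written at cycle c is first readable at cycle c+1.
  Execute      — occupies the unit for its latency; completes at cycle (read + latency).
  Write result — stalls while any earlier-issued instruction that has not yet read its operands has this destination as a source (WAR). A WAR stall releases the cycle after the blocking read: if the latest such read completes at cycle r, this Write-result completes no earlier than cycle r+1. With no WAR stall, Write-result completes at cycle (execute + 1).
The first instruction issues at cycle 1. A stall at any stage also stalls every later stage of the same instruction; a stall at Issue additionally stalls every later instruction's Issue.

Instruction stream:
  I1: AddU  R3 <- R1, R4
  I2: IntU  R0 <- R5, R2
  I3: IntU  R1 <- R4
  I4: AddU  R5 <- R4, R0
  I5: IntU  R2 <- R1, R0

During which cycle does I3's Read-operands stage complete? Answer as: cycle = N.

cycle = 7

[1] I1 dispatched to AddU
[2] I1 operands ready, I2 dispatched to IntU
[3] I2 operands ready
[4] I1 complete, I2 complete
[5] R3←I1, R0←I2
[6] I3 dispatched to IntU
[7] I3 operands ready, I4 dispatched to AddU
[8] I3 complete, I4 operands ready
[9] R1←I3
[10] I4 complete, I5 dispatched to IntU
[11] R5←I4, I5 operands ready
[12] I5 complete
[13] R2←I5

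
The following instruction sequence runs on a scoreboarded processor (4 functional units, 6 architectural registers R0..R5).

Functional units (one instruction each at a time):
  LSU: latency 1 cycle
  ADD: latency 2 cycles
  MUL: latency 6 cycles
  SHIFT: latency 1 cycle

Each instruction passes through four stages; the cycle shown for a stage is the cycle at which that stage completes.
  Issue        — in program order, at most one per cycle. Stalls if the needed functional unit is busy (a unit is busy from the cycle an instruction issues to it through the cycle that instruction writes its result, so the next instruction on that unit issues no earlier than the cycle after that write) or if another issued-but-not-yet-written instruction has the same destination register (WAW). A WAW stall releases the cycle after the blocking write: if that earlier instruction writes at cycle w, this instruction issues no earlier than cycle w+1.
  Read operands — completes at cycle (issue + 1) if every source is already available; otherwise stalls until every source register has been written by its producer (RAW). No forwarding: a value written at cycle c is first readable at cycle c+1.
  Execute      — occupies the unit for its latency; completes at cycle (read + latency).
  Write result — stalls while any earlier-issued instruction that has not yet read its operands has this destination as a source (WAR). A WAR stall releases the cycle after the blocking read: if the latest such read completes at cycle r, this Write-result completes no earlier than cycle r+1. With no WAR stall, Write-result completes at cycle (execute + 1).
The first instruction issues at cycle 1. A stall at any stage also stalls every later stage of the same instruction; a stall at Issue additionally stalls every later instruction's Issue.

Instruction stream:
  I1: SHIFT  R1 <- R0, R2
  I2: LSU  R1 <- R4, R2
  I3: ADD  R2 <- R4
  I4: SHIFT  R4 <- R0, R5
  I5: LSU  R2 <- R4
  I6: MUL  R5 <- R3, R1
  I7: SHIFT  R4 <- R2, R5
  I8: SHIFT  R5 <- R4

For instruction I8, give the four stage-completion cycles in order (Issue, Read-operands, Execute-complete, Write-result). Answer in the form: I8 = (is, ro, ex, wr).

I8 = (24, 25, 26, 27)

  I1 | 1 | 2 | 3 | 4
  I2 | 5 | 6 | 7 | 8   WAW R1: wait I1 write@4
  I3 | 6 | 7 | 9 | 10
  I4 | 7 | 8 | 9 | 10
  I5 | 11 | 12 | 13 | 14   WAW R2: wait I3 write@10
  I6 | 12 | 13 | 19 | 20
  I7 | 13 | 21 | 22 | 23   RAW R5: wait I6 write@20
  I8 | 24 | 25 | 26 | 27   struct: SHIFT busy until I7 writes@23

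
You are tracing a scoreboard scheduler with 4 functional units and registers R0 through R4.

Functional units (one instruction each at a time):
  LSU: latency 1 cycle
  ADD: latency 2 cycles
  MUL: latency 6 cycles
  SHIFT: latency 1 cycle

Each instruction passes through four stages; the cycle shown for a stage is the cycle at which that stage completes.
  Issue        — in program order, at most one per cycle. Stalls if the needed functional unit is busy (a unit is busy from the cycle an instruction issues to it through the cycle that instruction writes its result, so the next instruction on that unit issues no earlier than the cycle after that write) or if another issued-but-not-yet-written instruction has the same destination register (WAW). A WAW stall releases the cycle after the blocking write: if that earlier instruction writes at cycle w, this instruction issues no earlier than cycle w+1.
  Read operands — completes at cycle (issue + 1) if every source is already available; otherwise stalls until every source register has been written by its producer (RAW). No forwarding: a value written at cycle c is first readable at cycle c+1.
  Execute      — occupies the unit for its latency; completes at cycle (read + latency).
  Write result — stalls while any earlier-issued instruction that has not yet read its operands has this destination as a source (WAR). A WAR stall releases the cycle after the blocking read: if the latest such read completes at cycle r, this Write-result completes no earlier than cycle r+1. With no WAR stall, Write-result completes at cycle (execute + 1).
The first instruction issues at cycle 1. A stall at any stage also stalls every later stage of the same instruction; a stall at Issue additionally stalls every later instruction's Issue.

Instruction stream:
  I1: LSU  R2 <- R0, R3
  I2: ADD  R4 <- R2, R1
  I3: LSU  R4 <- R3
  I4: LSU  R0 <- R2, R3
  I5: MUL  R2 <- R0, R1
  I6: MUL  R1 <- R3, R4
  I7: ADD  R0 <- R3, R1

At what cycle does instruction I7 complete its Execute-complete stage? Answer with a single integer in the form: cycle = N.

I1 -> (1, 2, 3, 4)
I2 -> (2, 5, 7, 8)  // RAW R2: wait I1 write@4
I3 -> (9, 10, 11, 12)  // WAW R4: wait I2 write@8
I4 -> (13, 14, 15, 16)  // struct: LSU busy until I3 writes@12
I5 -> (14, 17, 23, 24)  // RAW R0: wait I4 write@16
I6 -> (25, 26, 32, 33)  // struct: MUL busy until I5 writes@24
I7 -> (26, 34, 36, 37)  // RAW R1: wait I6 write@33

cycle = 36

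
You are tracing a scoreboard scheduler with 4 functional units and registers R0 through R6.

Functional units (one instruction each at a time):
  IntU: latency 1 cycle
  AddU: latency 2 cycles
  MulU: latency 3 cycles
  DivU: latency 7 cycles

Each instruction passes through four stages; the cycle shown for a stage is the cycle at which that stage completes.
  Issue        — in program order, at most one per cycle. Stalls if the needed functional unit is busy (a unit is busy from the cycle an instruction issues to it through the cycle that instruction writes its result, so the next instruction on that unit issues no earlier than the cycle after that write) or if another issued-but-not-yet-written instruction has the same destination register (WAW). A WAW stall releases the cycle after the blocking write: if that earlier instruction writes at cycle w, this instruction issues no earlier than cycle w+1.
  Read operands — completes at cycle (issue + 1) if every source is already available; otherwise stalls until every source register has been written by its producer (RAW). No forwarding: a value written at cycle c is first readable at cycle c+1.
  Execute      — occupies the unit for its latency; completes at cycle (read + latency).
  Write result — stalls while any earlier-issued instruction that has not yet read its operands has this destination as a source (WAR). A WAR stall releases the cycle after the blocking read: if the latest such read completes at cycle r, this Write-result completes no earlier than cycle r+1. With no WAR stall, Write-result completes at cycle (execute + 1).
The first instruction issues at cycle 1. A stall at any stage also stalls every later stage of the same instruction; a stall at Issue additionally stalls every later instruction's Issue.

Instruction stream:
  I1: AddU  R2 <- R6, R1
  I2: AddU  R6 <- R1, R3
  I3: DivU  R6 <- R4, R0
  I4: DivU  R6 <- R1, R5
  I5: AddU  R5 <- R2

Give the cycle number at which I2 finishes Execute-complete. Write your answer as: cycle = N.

cycle = 9

c1: I1→AddU
c2: I1 RO
c4: I1 EX
c5: I1 WR R2
c6: I2→AddU
c7: I2 RO
c9: I2 EX
c10: I2 WR R6
c11: I3→DivU
c12: I3 RO
c19: I3 EX
c20: I3 WR R6
c21: I4→DivU
c22: I4 RO · I5→AddU
c23: I5 RO
c25: I5 EX
c26: I5 WR R5
c29: I4 EX
c30: I4 WR R6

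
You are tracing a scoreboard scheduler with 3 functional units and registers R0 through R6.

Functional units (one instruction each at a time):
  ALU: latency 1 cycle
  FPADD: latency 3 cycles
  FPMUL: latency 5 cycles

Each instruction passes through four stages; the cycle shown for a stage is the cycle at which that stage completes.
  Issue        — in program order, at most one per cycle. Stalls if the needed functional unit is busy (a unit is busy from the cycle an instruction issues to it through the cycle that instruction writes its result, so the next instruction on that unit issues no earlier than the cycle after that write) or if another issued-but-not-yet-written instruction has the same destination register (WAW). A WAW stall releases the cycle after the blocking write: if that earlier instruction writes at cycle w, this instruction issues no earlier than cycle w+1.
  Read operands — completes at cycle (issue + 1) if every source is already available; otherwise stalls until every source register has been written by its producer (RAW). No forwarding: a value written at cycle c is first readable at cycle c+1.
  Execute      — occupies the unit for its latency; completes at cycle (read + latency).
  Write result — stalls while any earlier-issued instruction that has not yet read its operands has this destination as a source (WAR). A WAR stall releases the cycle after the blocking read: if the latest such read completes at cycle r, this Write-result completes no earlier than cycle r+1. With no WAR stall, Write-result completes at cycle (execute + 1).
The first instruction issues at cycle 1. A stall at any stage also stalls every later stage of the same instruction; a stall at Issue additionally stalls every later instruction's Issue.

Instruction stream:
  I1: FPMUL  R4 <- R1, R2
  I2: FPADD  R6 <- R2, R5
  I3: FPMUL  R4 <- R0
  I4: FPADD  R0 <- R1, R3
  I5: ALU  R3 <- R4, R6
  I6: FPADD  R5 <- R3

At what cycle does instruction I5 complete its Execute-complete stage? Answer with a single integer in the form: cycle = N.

t=1  I1 issues→FPMUL
t=2  I1 reads · I2 issues→FPADD
t=3  I2 reads
t=6  I2 exec-done
t=7  I1 exec-done · I2 writes R6
t=8  I1 writes R4
t=9  I3 issues→FPMUL
t=10  I3 reads · I4 issues→FPADD
t=11  I4 reads · I5 issues→ALU
t=14  I4 exec-done
t=15  I3 exec-done · I4 writes R0
t=16  I3 writes R4 · I6 issues→FPADD
t=17  I5 reads
t=18  I5 exec-done
t=19  I5 writes R3
t=20  I6 reads
t=23  I6 exec-done
t=24  I6 writes R5

cycle = 18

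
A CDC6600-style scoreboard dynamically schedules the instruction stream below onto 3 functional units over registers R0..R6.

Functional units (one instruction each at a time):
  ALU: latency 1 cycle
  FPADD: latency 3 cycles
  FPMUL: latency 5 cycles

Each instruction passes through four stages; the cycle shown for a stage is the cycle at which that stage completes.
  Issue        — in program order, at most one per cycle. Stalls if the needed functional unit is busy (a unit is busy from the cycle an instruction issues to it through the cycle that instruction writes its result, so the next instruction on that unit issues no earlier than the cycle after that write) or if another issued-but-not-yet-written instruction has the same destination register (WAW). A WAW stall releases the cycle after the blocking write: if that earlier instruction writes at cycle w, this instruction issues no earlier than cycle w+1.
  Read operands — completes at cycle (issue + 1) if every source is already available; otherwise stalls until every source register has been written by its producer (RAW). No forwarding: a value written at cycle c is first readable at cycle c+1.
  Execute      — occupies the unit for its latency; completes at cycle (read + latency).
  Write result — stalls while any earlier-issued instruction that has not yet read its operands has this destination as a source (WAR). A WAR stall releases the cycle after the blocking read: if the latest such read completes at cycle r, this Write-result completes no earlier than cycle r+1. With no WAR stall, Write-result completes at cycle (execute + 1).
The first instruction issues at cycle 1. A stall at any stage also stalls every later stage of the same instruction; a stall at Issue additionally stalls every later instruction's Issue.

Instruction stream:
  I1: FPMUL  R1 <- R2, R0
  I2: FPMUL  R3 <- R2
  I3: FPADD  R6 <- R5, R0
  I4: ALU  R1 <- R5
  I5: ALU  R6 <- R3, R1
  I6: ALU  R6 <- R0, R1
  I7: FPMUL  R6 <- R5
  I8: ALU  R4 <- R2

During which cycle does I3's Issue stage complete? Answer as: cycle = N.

[I1] 1/2/7/8
[I2] 9/10/15/16  (struct: FPMUL busy until I1 writes@8)
[I3] 10/11/14/15
[I4] 11/12/13/14
[I5] 16/17/18/19  (WAW R6: wait I3 write@15)
[I6] 20/21/22/23  (struct: ALU busy until I5 writes@19)
[I7] 24/25/30/31  (WAW R6: wait I6 write@23)
[I8] 25/26/27/28

cycle = 10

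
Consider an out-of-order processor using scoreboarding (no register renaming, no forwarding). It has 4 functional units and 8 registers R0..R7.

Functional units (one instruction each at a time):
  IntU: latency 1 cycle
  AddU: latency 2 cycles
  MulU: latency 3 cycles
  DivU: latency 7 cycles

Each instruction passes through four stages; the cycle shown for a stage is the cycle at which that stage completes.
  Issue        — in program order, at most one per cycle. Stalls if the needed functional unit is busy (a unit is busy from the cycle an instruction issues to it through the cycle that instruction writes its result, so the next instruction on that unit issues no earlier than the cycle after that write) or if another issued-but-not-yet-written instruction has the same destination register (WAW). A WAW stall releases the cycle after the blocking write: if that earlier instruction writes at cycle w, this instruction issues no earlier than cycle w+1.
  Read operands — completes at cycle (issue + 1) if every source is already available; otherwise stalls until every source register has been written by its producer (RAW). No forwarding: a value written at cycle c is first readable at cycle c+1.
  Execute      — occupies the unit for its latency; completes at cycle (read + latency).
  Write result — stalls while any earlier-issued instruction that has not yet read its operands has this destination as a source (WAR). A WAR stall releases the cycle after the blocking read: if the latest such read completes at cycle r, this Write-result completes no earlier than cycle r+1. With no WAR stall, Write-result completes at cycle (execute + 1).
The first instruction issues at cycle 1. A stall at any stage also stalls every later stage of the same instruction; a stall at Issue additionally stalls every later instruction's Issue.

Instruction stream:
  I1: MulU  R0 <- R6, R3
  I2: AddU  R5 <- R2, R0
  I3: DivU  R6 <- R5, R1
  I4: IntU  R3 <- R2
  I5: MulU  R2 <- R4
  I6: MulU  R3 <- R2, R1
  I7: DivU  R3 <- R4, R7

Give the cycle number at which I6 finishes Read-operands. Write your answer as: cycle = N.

I1  is:1  ro:2  ex:5  wr:6
I2  is:2  ro:7  ex:9  wr:10  — RAW R0: wait I1 write@6
I3  is:3  ro:11  ex:18  wr:19  — RAW R5: wait I2 write@10
I4  is:4  ro:5  ex:6  wr:7
I5  is:7  ro:8  ex:11  wr:12  — struct: MulU busy until I1 writes@6
I6  is:13  ro:14  ex:17  wr:18  — struct: MulU busy until I5 writes@12
I7  is:20  ro:21  ex:28  wr:29  — struct: DivU busy until I3 writes@19

cycle = 14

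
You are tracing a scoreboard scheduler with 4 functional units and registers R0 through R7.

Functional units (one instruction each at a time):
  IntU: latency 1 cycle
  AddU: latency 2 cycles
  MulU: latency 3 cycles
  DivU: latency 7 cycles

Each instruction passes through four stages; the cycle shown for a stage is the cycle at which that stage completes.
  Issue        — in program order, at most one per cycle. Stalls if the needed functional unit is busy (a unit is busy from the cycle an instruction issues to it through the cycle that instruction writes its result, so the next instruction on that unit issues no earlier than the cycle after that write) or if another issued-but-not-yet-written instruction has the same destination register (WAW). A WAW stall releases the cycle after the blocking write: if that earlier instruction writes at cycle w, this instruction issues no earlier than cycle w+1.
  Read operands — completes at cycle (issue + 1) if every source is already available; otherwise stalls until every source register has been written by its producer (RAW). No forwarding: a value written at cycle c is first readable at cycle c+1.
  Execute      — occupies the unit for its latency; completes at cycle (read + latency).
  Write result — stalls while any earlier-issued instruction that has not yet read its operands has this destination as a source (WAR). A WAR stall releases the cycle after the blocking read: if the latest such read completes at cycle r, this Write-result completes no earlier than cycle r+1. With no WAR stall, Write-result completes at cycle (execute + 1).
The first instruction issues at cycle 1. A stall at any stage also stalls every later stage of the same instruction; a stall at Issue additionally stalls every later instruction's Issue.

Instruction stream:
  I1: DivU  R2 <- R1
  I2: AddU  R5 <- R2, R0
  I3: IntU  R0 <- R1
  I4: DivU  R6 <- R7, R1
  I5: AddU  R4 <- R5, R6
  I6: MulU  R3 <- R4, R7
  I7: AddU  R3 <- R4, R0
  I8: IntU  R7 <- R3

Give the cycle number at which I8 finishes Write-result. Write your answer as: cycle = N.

cycle = 37

I1 -> (1, 2, 9, 10)
I2 -> (2, 11, 13, 14)  // RAW R2: wait I1 write@10
I3 -> (3, 4, 5, 12)  // WAR R0: wait I2 read@11
I4 -> (11, 12, 19, 20)  // struct: DivU busy until I1 writes@10
I5 -> (15, 21, 23, 24)  // struct: AddU busy until I2 writes@14, RAW R6: wait I4 write@20
I6 -> (16, 25, 28, 29)  // RAW R4: wait I5 write@24
I7 -> (30, 31, 33, 34)  // WAW R3: wait I6 write@29
I8 -> (31, 35, 36, 37)  // RAW R3: wait I7 write@34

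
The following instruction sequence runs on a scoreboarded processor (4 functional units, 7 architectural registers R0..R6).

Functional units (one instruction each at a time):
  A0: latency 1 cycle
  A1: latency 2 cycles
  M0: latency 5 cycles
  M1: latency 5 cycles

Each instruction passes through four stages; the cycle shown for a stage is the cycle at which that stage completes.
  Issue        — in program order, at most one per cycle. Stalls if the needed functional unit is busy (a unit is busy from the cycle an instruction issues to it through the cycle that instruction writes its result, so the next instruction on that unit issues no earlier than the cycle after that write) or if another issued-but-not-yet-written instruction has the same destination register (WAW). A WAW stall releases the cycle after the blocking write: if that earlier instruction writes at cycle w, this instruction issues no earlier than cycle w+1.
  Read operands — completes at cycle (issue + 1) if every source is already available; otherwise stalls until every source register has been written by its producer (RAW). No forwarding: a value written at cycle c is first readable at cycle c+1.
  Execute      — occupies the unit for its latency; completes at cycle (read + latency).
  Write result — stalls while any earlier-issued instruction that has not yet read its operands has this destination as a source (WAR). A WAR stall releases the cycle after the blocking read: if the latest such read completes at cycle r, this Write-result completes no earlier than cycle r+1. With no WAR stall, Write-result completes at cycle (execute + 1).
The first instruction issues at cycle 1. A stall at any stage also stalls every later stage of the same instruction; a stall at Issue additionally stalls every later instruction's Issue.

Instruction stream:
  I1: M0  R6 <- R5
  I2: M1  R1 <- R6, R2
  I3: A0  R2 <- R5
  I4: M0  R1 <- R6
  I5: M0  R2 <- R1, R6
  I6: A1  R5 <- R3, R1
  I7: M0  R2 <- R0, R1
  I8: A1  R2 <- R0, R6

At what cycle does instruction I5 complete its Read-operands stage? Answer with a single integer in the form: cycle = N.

cycle 1: issue I1 (M0)
cycle 2: I1 read-ops | issue I2 (M1)
cycle 3: issue I3 (A0)
cycle 4: I3 read-ops
cycle 5: I3 finished on A0
cycle 7: I1 finished on M0
cycle 8: I1→R6
cycle 9: I2 read-ops
cycle 10: I3→R2
cycle 14: I2 finished on M1
cycle 15: I2→R1
cycle 16: issue I4 (M0)
cycle 17: I4 read-ops
cycle 22: I4 finished on M0
cycle 23: I4→R1
cycle 24: issue I5 (M0)
cycle 25: I5 read-ops | issue I6 (A1)
cycle 26: I6 read-ops
cycle 28: I6 finished on A1
cycle 29: I6→R5
cycle 30: I5 finished on M0
cycle 31: I5→R2
cycle 32: issue I7 (M0)
cycle 33: I7 read-ops
cycle 38: I7 finished on M0
cycle 39: I7→R2
cycle 40: issue I8 (A1)
cycle 41: I8 read-ops
cycle 43: I8 finished on A1
cycle 44: I8→R2

cycle = 25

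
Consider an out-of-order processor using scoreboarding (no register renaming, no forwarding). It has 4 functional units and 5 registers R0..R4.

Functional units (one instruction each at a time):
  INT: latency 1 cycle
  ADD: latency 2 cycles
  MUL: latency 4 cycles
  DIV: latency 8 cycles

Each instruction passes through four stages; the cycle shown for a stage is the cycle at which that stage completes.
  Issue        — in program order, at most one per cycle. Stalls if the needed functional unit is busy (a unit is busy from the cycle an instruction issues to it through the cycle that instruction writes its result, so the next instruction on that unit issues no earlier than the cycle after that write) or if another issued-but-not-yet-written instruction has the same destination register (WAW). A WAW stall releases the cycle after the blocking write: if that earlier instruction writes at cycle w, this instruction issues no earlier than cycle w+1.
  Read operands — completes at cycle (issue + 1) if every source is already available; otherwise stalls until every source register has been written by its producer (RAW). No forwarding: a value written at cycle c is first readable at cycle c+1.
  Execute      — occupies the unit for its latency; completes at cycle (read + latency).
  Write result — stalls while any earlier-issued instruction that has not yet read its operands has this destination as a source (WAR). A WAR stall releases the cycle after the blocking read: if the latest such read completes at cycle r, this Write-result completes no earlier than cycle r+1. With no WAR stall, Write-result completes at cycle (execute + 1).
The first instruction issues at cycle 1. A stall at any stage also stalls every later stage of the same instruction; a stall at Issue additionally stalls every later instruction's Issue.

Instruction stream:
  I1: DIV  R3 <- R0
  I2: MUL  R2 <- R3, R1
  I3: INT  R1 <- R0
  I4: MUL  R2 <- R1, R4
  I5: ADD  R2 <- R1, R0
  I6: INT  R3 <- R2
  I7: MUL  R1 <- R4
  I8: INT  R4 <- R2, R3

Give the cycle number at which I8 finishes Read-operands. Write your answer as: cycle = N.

I1  is:1  ro:2  ex:10  wr:11
I2  is:2  ro:12  ex:16  wr:17  — RAW R3: wait I1 write@11
I3  is:3  ro:4  ex:5  wr:13  — WAR R1: wait I2 read@12
I4  is:18  ro:19  ex:23  wr:24  — struct: MUL busy until I2 writes@17
I5  is:25  ro:26  ex:28  wr:29  — WAW R2: wait I4 write@24
I6  is:26  ro:30  ex:31  wr:32  — RAW R2: wait I5 write@29
I7  is:27  ro:28  ex:32  wr:33
I8  is:33  ro:34  ex:35  wr:36  — struct: INT busy until I6 writes@32

cycle = 34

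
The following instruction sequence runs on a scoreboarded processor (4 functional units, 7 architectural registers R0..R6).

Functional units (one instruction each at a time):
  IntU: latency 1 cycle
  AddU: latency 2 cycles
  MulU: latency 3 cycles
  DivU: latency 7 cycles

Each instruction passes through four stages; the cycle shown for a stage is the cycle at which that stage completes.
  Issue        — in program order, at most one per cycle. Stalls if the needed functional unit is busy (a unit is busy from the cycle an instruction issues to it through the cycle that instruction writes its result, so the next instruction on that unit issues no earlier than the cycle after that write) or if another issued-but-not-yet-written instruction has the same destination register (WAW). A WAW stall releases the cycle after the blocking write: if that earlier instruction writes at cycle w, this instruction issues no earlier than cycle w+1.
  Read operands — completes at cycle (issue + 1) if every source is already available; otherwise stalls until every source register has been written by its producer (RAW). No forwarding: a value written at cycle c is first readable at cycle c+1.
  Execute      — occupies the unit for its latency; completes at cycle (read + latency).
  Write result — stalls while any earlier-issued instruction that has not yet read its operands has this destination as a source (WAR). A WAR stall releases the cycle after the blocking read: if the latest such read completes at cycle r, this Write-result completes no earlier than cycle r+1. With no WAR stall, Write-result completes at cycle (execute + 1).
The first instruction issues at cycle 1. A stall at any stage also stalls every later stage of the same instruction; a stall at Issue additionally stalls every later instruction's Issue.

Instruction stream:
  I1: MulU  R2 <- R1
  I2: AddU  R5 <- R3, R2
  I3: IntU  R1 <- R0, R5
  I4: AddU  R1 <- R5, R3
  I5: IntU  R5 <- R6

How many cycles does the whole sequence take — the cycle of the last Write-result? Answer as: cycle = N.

cycle = 18

I1 -> (1, 2, 5, 6)
I2 -> (2, 7, 9, 10)  // RAW R2: wait I1 write@6
I3 -> (3, 11, 12, 13)  // RAW R5: wait I2 write@10
I4 -> (14, 15, 17, 18)  // WAW R1: wait I3 write@13
I5 -> (15, 16, 17, 18)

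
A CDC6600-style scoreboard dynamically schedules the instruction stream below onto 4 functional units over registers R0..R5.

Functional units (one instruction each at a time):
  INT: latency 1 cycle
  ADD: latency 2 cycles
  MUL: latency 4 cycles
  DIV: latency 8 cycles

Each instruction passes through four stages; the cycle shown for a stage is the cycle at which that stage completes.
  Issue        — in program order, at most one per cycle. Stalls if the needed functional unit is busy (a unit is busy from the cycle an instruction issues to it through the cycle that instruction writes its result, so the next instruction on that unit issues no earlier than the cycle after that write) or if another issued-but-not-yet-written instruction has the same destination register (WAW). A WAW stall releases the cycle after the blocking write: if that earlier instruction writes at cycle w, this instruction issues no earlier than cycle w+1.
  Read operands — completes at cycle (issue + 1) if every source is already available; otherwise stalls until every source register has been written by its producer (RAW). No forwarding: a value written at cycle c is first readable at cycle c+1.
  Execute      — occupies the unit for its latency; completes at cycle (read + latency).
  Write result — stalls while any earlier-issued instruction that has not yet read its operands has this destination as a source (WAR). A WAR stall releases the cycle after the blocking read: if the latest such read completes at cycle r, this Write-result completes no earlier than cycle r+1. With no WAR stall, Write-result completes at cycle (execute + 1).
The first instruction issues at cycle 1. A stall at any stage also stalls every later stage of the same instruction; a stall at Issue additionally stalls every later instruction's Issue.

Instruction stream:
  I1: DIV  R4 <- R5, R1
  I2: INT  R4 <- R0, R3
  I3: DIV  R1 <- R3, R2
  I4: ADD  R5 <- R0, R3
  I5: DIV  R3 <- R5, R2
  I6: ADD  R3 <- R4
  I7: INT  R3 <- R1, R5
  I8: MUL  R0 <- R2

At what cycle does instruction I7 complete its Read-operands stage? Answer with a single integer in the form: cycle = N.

[1] I1 issues→DIV
[2] I1 reads
[10] I1 exec-done
[11] I1 writes R4
[12] I2 issues→INT
[13] I2 reads | I3 issues→DIV
[14] I2 exec-done | I3 reads | I4 issues→ADD
[15] I2 writes R4 | I4 reads
[17] I4 exec-done
[18] I4 writes R5
[22] I3 exec-done
[23] I3 writes R1
[24] I5 issues→DIV
[25] I5 reads
[33] I5 exec-done
[34] I5 writes R3
[35] I6 issues→ADD
[36] I6 reads
[38] I6 exec-done
[39] I6 writes R3
[40] I7 issues→INT
[41] I7 reads | I8 issues→MUL
[42] I7 exec-done | I8 reads
[43] I7 writes R3
[46] I8 exec-done
[47] I8 writes R0

cycle = 41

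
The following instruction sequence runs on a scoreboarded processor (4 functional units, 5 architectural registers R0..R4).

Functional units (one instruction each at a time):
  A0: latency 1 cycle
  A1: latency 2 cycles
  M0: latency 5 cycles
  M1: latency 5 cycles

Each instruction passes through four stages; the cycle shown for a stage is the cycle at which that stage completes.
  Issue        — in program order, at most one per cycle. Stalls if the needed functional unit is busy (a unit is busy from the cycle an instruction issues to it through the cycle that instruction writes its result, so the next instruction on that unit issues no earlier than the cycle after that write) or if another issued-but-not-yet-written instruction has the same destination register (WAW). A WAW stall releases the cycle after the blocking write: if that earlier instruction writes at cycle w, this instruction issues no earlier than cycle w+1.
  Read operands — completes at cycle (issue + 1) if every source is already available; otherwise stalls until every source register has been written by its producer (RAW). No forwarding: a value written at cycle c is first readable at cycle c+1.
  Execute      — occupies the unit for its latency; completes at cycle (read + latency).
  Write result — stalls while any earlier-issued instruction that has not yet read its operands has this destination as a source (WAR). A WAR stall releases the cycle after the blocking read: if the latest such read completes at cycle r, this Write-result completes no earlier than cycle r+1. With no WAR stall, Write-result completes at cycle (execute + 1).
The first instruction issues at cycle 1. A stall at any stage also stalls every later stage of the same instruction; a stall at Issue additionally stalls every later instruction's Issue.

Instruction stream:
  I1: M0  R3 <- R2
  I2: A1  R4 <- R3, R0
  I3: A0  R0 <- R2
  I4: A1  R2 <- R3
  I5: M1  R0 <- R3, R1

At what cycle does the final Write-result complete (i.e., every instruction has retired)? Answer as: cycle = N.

I1  is:1  ro:2  ex:7  wr:8
I2  is:2  ro:9  ex:11  wr:12  — RAW R3: wait I1 write@8
I3  is:3  ro:4  ex:5  wr:10  — WAR R0: wait I2 read@9
I4  is:13  ro:14  ex:16  wr:17  — struct: A1 busy until I2 writes@12
I5  is:14  ro:15  ex:20  wr:21

cycle = 21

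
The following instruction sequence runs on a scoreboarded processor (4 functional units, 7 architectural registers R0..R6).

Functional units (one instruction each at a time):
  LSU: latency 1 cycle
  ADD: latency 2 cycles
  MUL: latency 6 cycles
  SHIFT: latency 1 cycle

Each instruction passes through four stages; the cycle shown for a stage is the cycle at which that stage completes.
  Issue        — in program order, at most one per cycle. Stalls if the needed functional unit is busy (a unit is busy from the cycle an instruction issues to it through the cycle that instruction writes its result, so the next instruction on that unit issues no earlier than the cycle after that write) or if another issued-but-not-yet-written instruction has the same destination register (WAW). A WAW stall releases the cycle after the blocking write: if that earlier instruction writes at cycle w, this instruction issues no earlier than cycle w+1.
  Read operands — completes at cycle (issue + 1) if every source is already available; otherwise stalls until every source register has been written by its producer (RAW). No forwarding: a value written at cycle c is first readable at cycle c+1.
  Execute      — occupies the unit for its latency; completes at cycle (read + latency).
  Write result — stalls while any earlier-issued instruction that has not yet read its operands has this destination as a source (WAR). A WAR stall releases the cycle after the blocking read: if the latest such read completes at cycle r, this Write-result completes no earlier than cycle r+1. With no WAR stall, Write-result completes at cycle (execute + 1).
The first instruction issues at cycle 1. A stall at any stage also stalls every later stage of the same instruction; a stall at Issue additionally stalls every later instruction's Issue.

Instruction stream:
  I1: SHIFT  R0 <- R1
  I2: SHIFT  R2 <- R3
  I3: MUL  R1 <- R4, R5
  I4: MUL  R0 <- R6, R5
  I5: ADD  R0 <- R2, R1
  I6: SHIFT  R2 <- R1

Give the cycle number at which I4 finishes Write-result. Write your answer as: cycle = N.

cycle 1: issue I1 (SHIFT)
cycle 2: I1 read-ops
cycle 3: I1 finished on SHIFT
cycle 4: I1→R0
cycle 5: issue I2 (SHIFT)
cycle 6: I2 read-ops; issue I3 (MUL)
cycle 7: I2 finished on SHIFT; I3 read-ops
cycle 8: I2→R2
cycle 13: I3 finished on MUL
cycle 14: I3→R1
cycle 15: issue I4 (MUL)
cycle 16: I4 read-ops
cycle 22: I4 finished on MUL
cycle 23: I4→R0
cycle 24: issue I5 (ADD)
cycle 25: I5 read-ops; issue I6 (SHIFT)
cycle 26: I6 read-ops
cycle 27: I5 finished on ADD; I6 finished on SHIFT
cycle 28: I5→R0; I6→R2

cycle = 23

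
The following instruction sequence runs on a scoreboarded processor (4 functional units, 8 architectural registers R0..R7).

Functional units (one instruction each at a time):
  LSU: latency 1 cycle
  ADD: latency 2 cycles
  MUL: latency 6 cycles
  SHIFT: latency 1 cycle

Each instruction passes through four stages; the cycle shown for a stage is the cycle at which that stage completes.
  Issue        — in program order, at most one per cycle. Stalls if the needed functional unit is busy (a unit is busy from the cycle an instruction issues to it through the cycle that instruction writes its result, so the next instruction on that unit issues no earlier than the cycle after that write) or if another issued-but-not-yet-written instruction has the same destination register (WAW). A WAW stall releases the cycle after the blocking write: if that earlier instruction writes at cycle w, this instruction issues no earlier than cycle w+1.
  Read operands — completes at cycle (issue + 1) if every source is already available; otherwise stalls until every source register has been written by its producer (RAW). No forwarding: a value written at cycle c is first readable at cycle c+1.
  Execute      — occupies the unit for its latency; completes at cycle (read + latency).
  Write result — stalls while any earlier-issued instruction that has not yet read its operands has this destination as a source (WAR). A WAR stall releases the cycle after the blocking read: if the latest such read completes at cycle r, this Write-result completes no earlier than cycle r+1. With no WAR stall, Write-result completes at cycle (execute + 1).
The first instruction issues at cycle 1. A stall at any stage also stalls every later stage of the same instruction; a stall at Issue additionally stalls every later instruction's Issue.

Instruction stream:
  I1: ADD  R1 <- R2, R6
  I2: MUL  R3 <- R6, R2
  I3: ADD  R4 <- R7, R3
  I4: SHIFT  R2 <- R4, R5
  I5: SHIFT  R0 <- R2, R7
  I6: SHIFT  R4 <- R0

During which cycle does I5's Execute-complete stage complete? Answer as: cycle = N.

t=1  issue I1 (ADD)
t=2  I1 read-ops; issue I2 (MUL)
t=3  I2 read-ops
t=4  I1 finished on ADD
t=5  I1→R1
t=6  issue I3 (ADD)
t=7  issue I4 (SHIFT)
t=9  I2 finished on MUL
t=10  I2→R3
t=11  I3 read-ops
t=13  I3 finished on ADD
t=14  I3→R4
t=15  I4 read-ops
t=16  I4 finished on SHIFT
t=17  I4→R2
t=18  issue I5 (SHIFT)
t=19  I5 read-ops
t=20  I5 finished on SHIFT
t=21  I5→R0
t=22  issue I6 (SHIFT)
t=23  I6 read-ops
t=24  I6 finished on SHIFT
t=25  I6→R4

cycle = 20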